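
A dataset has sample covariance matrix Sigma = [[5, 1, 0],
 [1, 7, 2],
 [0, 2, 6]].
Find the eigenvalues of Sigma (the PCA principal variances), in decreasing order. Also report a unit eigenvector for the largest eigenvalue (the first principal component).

Step 1 — characteristic polynomial p(λ) = det(λI - Sigma) = λ³ - tr·λ² + c_1·λ - det, where tr = trace, c_1 = sum of the principal 2×2 minors, det = det(Sigma):
  tr = 5 + 7 + 6 = 18,
  c_1 = (5·7 - (1)²) + (5·6 - (0)²) + (7·6 - (2)²) = 34 + 30 + 38 = 102,
  det = 5·(7·6 - (2)²) - (1)·((1)·6 - (2)·(0)) + (0)·((1)·(2) - 7·(0)) = 5·(38) - (1)·(6) + (0)·(2) = 184.
  So p(λ) = λ³ - 18λ² + 102λ - 184.
Step 2 — look for an integer root (rational root theorem: any rational root is an integer divisor of 184). Testing λ = 4:
  p(4) = 64 - 288 + 408 - 184 = 0  ✓
  Dividing out (λ - 4): p(λ) = (λ - 4)(λ² - 14λ + 46).
Step 3 — remaining eigenvalues from the quadratic λ² - 14λ + 46 = 0:
  Δ = 14² - 4·46 = 196 - 184 = 12,  λ = (14 ± √12)/2 = (14 ± 3.4641)/2 ≈ 8.7321 or 5.2679.
  Sorted: λ_1 = 8.7321,  λ_2 = 5.2679,  λ_3 = 4  (check: sum = 18 = tr ✓).

Step 4 — unit eigenvector for λ_1 ≈ 8.7321: v spans the null space of (Sigma - λ_1 I), whose rows are
  r_1 = (-3.7321, 1, 0),  r_2 = (1, -1.7321, 2),  r_3 = (0, 2, -2.7321).
  v is orthogonal to every row, so take v ∝ r_1 × r_2 = ((1)·(2) - (0)·(-1.7321), (0)·(1) - (-3.7321)·(2), (-3.7321)·(-1.7321) - (1)·(1)) ≈ (2, 7.4641, 5.4641).
  Let u = (2, 7.4641, 5.4641).
  ||u|| = √((2)² + (7.4641)² + (5.4641)²) = √(89.5692) ≈ 9.4641,  v_1 = u/||u|| ≈ (0.2113, 0.7887, 0.5774) (||v_1|| = 1).

λ_1 = 8.7321,  λ_2 = 5.2679,  λ_3 = 4;  v_1 ≈ (0.2113, 0.7887, 0.5774)


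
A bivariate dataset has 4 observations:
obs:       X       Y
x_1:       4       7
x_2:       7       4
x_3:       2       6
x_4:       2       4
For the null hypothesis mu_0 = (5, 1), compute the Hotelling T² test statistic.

Step 1 — sample mean vector:
  mean(X) = (4 + 7 + 2 + 2) / 4 = 15/4 = 3.75
  mean(Y) = (7 + 4 + 6 + 4) / 4 = 21/4 = 5.25
  x̄ = (3.75, 5.25),  deviation x̄ - mu_0 = (3.75, 5.25) - (5, 1) = (-1.25, 4.25).

Step 2 — sample covariance matrix, S[i,j] = (1/(n-1)) · Σ_k (x_{k,i} - mean_i) · (x_{k,j} - mean_j), divisor n-1 = 3:
  S[X,X] = ((0.25)·(0.25) + (3.25)·(3.25) + (-1.75)·(-1.75) + (-1.75)·(-1.75)) / 3 = 16.75/3 = 5.5833
  S[X,Y] = ((0.25)·(1.75) + (3.25)·(-1.25) + (-1.75)·(0.75) + (-1.75)·(-1.25)) / 3 = -2.75/3 = -0.9167
  S[Y,Y] = ((1.75)·(1.75) + (-1.25)·(-1.25) + (0.75)·(0.75) + (-1.25)·(-1.25)) / 3 = 6.75/3 = 2.25
  S = [[5.5833, -0.9167],
 [-0.9167, 2.25]].

Step 3 — invert S. det(S) = 5.5833·2.25 - (-0.9167)² = 11.7222.
  S^{-1} = (1/det) · [[d, -b], [-b, a]] = [[0.1919, 0.0782],
 [0.0782, 0.4763]].

Step 4 — quadratic form (x̄ - mu_0)^T · S^{-1} · (x̄ - mu_0):
  S^{-1} · (x̄ - mu_0) = (0.0924, 1.9265),
  (x̄ - mu_0)^T · [...] = (-1.25)·(0.0924) + (4.25)·(1.9265) = 8.0723.

Step 5 — scale by n: T² = 4 · 8.0723 = 32.2891.

T² ≈ 32.2891


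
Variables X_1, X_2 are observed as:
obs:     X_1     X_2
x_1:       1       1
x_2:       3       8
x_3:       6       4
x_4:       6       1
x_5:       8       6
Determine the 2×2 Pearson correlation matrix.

Step 1 — column means:
  mean(X_1) = (1 + 3 + 6 + 6 + 8) / 5 = 24/5 = 4.8
  mean(X_2) = (1 + 8 + 4 + 1 + 6) / 5 = 20/5 = 4

Step 2 — sample variances and covariances s[i,j] = (1/(n-1)) · Σ_k (x_{k,i} - mean_i) · (x_{k,j} - mean_j), with n-1 = 4:
  s[X_1,X_1] = ((-3.8)·(-3.8) + (-1.8)·(-1.8) + (1.2)·(1.2) + (1.2)·(1.2) + (3.2)·(3.2)) / 4 = 30.8/4 = 7.7
  s[X_1,X_2] = ((-3.8)·(-3) + (-1.8)·(4) + (1.2)·(0) + (1.2)·(-3) + (3.2)·(2)) / 4 = 7/4 = 1.75
  s[X_2,X_2] = ((-3)·(-3) + (4)·(4) + (0)·(0) + (-3)·(-3) + (2)·(2)) / 4 = 38/4 = 9.5
  Sample standard deviations s_i = √(s[i,i]):
  s(X_1) = √(7.7) = 2.7749
  s(X_2) = √(9.5) = 3.0822

Step 3 — r_{ij} = s_{ij} / (s_i · s_j):
  r[X_1,X_1] = 1 (diagonal).
  r[X_1,X_2] = 1.75 / (2.7749 · 3.0822) = 1.75 / 8.5528 = 0.2046
  r[X_2,X_2] = 1 (diagonal).

R is symmetric with unit diagonal. Assembling:

R = [[1, 0.2046],
 [0.2046, 1]]


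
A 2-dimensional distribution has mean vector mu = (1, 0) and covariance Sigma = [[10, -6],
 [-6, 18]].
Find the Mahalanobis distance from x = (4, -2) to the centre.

Step 1 — centre the observation: (x - mu) = (3, -2).

Step 2 — invert Sigma. det(Sigma) = 10·18 - (-6)² = 144.
  Sigma^{-1} = (1/det) · [[d, -b], [-b, a]] = [[0.125, 0.0417],
 [0.0417, 0.0694]].

Step 3 — form the quadratic (x - mu)^T · Sigma^{-1} · (x - mu):
  Sigma^{-1} · (x - mu) = (0.2917, -0.0139).
  (x - mu)^T · [Sigma^{-1} · (x - mu)] = (3)·(0.2917) + (-2)·(-0.0139) = 0.9028.

Step 4 — take square root: d = √(0.9028) ≈ 0.9501.

d(x, mu) = √(0.9028) ≈ 0.9501


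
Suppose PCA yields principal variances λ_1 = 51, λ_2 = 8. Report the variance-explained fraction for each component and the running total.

Step 1 — total variance = trace(Sigma) = Σ λ_i = 51 + 8 = 59.

Step 2 — fraction explained by component i = λ_i / Σ λ:
  PC1: 51/59 = 0.8644
  PC2: 8/59 = 0.1356

Step 3 — cumulative fraction after k components = (λ_1 + ... + λ_k) / Σ λ:
  k = 1: 51/59 = 0.8644
  k = 2: (51 + 8)/59 = 59/59 = 1

Summary (fraction, with percent):

explained: PC1 0.8644 (86.44%), PC2 0.1356 (13.56%);  cumulative: 0.8644, 1


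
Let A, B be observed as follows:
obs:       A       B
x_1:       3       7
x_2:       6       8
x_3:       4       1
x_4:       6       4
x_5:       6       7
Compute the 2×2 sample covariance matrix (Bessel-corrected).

Step 1 — column means:
  mean(A) = (3 + 6 + 4 + 6 + 6) / 5 = 25/5 = 5
  mean(B) = (7 + 8 + 1 + 4 + 7) / 5 = 27/5 = 5.4

Step 2 — sample covariance S[i,j] = (1/(n-1)) · Σ_k (x_{k,i} - mean_i) · (x_{k,j} - mean_j), with n-1 = 4.
  S[A,A] = ((-2)·(-2) + (1)·(1) + (-1)·(-1) + (1)·(1) + (1)·(1)) / 4 = 8/4 = 2
  S[A,B] = ((-2)·(1.6) + (1)·(2.6) + (-1)·(-4.4) + (1)·(-1.4) + (1)·(1.6)) / 4 = 4/4 = 1
  S[B,B] = ((1.6)·(1.6) + (2.6)·(2.6) + (-4.4)·(-4.4) + (-1.4)·(-1.4) + (1.6)·(1.6)) / 4 = 33.2/4 = 8.3

S is symmetric (S[j,i] = S[i,j]). Assembling:

S = [[2, 1],
 [1, 8.3]]


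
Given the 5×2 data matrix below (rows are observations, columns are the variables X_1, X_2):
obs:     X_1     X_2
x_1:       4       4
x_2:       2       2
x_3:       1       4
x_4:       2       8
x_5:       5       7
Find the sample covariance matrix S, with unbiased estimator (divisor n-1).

Step 1 — column means:
  mean(X_1) = (4 + 2 + 1 + 2 + 5) / 5 = 14/5 = 2.8
  mean(X_2) = (4 + 2 + 4 + 8 + 7) / 5 = 25/5 = 5

Step 2 — sample covariance S[i,j] = (1/(n-1)) · Σ_k (x_{k,i} - mean_i) · (x_{k,j} - mean_j), with n-1 = 4.
  S[X_1,X_1] = ((1.2)·(1.2) + (-0.8)·(-0.8) + (-1.8)·(-1.8) + (-0.8)·(-0.8) + (2.2)·(2.2)) / 4 = 10.8/4 = 2.7
  S[X_1,X_2] = ((1.2)·(-1) + (-0.8)·(-3) + (-1.8)·(-1) + (-0.8)·(3) + (2.2)·(2)) / 4 = 5/4 = 1.25
  S[X_2,X_2] = ((-1)·(-1) + (-3)·(-3) + (-1)·(-1) + (3)·(3) + (2)·(2)) / 4 = 24/4 = 6

S is symmetric (S[j,i] = S[i,j]). Assembling:

S = [[2.7, 1.25],
 [1.25, 6]]


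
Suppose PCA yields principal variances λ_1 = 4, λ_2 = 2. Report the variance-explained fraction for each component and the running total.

Step 1 — total variance = trace(Sigma) = Σ λ_i = 4 + 2 = 6.

Step 2 — fraction explained by component i = λ_i / Σ λ:
  PC1: 4/6 = 0.6667
  PC2: 2/6 = 0.3333

Step 3 — cumulative fraction after k components = (λ_1 + ... + λ_k) / Σ λ:
  k = 1: 4/6 = 0.6667
  k = 2: (4 + 2)/6 = 6/6 = 1

Summary (fraction, with percent):

explained: PC1 0.6667 (66.67%), PC2 0.3333 (33.33%);  cumulative: 0.6667, 1


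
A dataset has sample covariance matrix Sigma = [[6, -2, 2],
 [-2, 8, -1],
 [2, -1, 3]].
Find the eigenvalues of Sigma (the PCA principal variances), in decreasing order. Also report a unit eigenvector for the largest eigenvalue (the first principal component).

Step 1 — characteristic polynomial p(λ) = det(λI - Sigma) = λ³ - tr·λ² + c_1·λ - det, where tr = trace, c_1 = sum of the principal 2×2 minors, det = det(Sigma):
  tr = 6 + 8 + 3 = 17,
  c_1 = (6·8 - (-2)²) + (6·3 - (2)²) + (8·3 - (-1)²) = 44 + 14 + 23 = 81,
  det = 6·(8·3 - (-1)²) - (-2)·((-2)·3 - (-1)·(2)) + (2)·((-2)·(-1) - 8·(2)) = 6·(23) - (-2)·(-4) + (2)·(-14) = 102.
  So p(λ) = λ³ - 17λ² + 81λ - 102.
Step 2 — look for an integer root (rational root theorem: any rational root is an integer divisor of 102). Testing λ = 2:
  p(2) = 8 - 68 + 162 - 102 = 0  ✓
  Dividing out (λ - 2): p(λ) = (λ - 2)(λ² - 15λ + 51).
Step 3 — remaining eigenvalues from the quadratic λ² - 15λ + 51 = 0:
  Δ = 15² - 4·51 = 225 - 204 = 21,  λ = (15 ± √21)/2 = (15 ± 4.5826)/2 ≈ 9.7913 or 5.2087.
  Sorted: λ_1 = 9.7913,  λ_2 = 5.2087,  λ_3 = 2  (check: sum = 17 = tr ✓).

Step 4 — unit eigenvector for λ_1 ≈ 9.7913: v spans the null space of (Sigma - λ_1 I), whose rows are
  r_1 = (-3.7913, -2, 2),  r_2 = (-2, -1.7913, -1),  r_3 = (2, -1, -6.7913).
  v is orthogonal to every row, so take v ∝ r_1 × r_2 = ((-2)·(-1) - (2)·(-1.7913), (2)·(-2) - (-3.7913)·(-1), (-3.7913)·(-1.7913) - (-2)·(-2)) ≈ (5.5826, -7.7913, 2.7913).
  Let u = (5.5826, -7.7913, 2.7913).
  ||u|| = √((5.5826)² + (-7.7913)² + (2.7913)²) = √(99.6606) ≈ 9.983,  v_1 = u/||u|| ≈ (0.5592, -0.7805, 0.2796) (||v_1|| = 1).

λ_1 = 9.7913,  λ_2 = 5.2087,  λ_3 = 2;  v_1 ≈ (0.5592, -0.7805, 0.2796)


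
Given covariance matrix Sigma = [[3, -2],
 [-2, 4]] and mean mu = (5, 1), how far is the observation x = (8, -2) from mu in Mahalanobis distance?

Step 1 — centre the observation: (x - mu) = (3, -3).

Step 2 — invert Sigma. det(Sigma) = 3·4 - (-2)² = 8.
  Sigma^{-1} = (1/det) · [[d, -b], [-b, a]] = [[0.5, 0.25],
 [0.25, 0.375]].

Step 3 — form the quadratic (x - mu)^T · Sigma^{-1} · (x - mu):
  Sigma^{-1} · (x - mu) = (0.75, -0.375).
  (x - mu)^T · [Sigma^{-1} · (x - mu)] = (3)·(0.75) + (-3)·(-0.375) = 3.375.

Step 4 — take square root: d = √(3.375) ≈ 1.8371.

d(x, mu) = √(3.375) ≈ 1.8371


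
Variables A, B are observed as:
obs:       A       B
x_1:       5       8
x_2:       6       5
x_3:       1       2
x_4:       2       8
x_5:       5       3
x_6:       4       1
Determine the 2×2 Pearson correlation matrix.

Step 1 — column means:
  mean(A) = (5 + 6 + 1 + 2 + 5 + 4) / 6 = 23/6 = 3.8333
  mean(B) = (8 + 5 + 2 + 8 + 3 + 1) / 6 = 27/6 = 4.5

Step 2 — sample variances and covariances s[i,j] = (1/(n-1)) · Σ_k (x_{k,i} - mean_i) · (x_{k,j} - mean_j), with n-1 = 5:
  s[A,A] = ((1.1667)·(1.1667) + (2.1667)·(2.1667) + (-2.8333)·(-2.8333) + (-1.8333)·(-1.8333) + (1.1667)·(1.1667) + (0.1667)·(0.1667)) / 5 = 18.8333/5 = 3.7667
  s[A,B] = ((1.1667)·(3.5) + (2.1667)·(0.5) + (-2.8333)·(-2.5) + (-1.8333)·(3.5) + (1.1667)·(-1.5) + (0.1667)·(-3.5)) / 5 = 3.5/5 = 0.7
  s[B,B] = ((3.5)·(3.5) + (0.5)·(0.5) + (-2.5)·(-2.5) + (3.5)·(3.5) + (-1.5)·(-1.5) + (-3.5)·(-3.5)) / 5 = 45.5/5 = 9.1
  Sample standard deviations s_i = √(s[i,i]):
  s(A) = √(3.7667) = 1.9408
  s(B) = √(9.1) = 3.0166

Step 3 — r_{ij} = s_{ij} / (s_i · s_j):
  r[A,A] = 1 (diagonal).
  r[A,B] = 0.7 / (1.9408 · 3.0166) = 0.7 / 5.8546 = 0.1196
  r[B,B] = 1 (diagonal).

R is symmetric with unit diagonal. Assembling:

R = [[1, 0.1196],
 [0.1196, 1]]


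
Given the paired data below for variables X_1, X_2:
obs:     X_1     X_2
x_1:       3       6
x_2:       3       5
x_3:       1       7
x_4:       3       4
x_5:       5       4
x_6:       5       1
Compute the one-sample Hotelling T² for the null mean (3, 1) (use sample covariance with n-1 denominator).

Step 1 — sample mean vector:
  mean(X_1) = (3 + 3 + 1 + 3 + 5 + 5) / 6 = 20/6 = 3.3333
  mean(X_2) = (6 + 5 + 7 + 4 + 4 + 1) / 6 = 27/6 = 4.5
  x̄ = (3.3333, 4.5),  deviation x̄ - mu_0 = (3.3333, 4.5) - (3, 1) = (0.3333, 3.5).

Step 2 — sample covariance matrix, S[i,j] = (1/(n-1)) · Σ_k (x_{k,i} - mean_i) · (x_{k,j} - mean_j), divisor n-1 = 5:
  S[X_1,X_1] = ((-0.3333)·(-0.3333) + (-0.3333)·(-0.3333) + (-2.3333)·(-2.3333) + (-0.3333)·(-0.3333) + (1.6667)·(1.6667) + (1.6667)·(1.6667)) / 5 = 11.3333/5 = 2.2667
  S[X_1,X_2] = ((-0.3333)·(1.5) + (-0.3333)·(0.5) + (-2.3333)·(2.5) + (-0.3333)·(-0.5) + (1.6667)·(-0.5) + (1.6667)·(-3.5)) / 5 = -13/5 = -2.6
  S[X_2,X_2] = ((1.5)·(1.5) + (0.5)·(0.5) + (2.5)·(2.5) + (-0.5)·(-0.5) + (-0.5)·(-0.5) + (-3.5)·(-3.5)) / 5 = 21.5/5 = 4.3
  S = [[2.2667, -2.6],
 [-2.6, 4.3]].

Step 3 — invert S. det(S) = 2.2667·4.3 - (-2.6)² = 2.9867.
  S^{-1} = (1/det) · [[d, -b], [-b, a]] = [[1.4397, 0.8705],
 [0.8705, 0.7589]].

Step 4 — quadratic form (x̄ - mu_0)^T · S^{-1} · (x̄ - mu_0):
  S^{-1} · (x̄ - mu_0) = (3.5268, 2.9464),
  (x̄ - mu_0)^T · [...] = (0.3333)·(3.5268) + (3.5)·(2.9464) = 11.4881.

Step 5 — scale by n: T² = 6 · 11.4881 = 68.9286.

T² ≈ 68.9286


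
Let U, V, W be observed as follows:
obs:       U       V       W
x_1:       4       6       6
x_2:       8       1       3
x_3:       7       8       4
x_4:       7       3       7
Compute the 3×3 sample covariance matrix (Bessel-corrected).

Step 1 — column means:
  mean(U) = (4 + 8 + 7 + 7) / 4 = 26/4 = 6.5
  mean(V) = (6 + 1 + 8 + 3) / 4 = 18/4 = 4.5
  mean(W) = (6 + 3 + 4 + 7) / 4 = 20/4 = 5

Step 2 — sample covariance S[i,j] = (1/(n-1)) · Σ_k (x_{k,i} - mean_i) · (x_{k,j} - mean_j), with n-1 = 3.
  S[U,U] = ((-2.5)·(-2.5) + (1.5)·(1.5) + (0.5)·(0.5) + (0.5)·(0.5)) / 3 = 9/3 = 3
  S[U,V] = ((-2.5)·(1.5) + (1.5)·(-3.5) + (0.5)·(3.5) + (0.5)·(-1.5)) / 3 = -8/3 = -2.6667
  S[U,W] = ((-2.5)·(1) + (1.5)·(-2) + (0.5)·(-1) + (0.5)·(2)) / 3 = -5/3 = -1.6667
  S[V,V] = ((1.5)·(1.5) + (-3.5)·(-3.5) + (3.5)·(3.5) + (-1.5)·(-1.5)) / 3 = 29/3 = 9.6667
  S[V,W] = ((1.5)·(1) + (-3.5)·(-2) + (3.5)·(-1) + (-1.5)·(2)) / 3 = 2/3 = 0.6667
  S[W,W] = ((1)·(1) + (-2)·(-2) + (-1)·(-1) + (2)·(2)) / 3 = 10/3 = 3.3333

S is symmetric (S[j,i] = S[i,j]). Assembling:

S = [[3, -2.6667, -1.6667],
 [-2.6667, 9.6667, 0.6667],
 [-1.6667, 0.6667, 3.3333]]


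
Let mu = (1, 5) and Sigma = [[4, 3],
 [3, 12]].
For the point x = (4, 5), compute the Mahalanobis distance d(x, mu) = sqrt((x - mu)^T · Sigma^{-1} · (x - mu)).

Step 1 — centre the observation: (x - mu) = (3, 0).

Step 2 — invert Sigma. det(Sigma) = 4·12 - (3)² = 39.
  Sigma^{-1} = (1/det) · [[d, -b], [-b, a]] = [[0.3077, -0.0769],
 [-0.0769, 0.1026]].

Step 3 — form the quadratic (x - mu)^T · Sigma^{-1} · (x - mu):
  Sigma^{-1} · (x - mu) = (0.9231, -0.2308).
  (x - mu)^T · [Sigma^{-1} · (x - mu)] = (3)·(0.9231) + (0)·(-0.2308) = 2.7692.

Step 4 — take square root: d = √(2.7692) ≈ 1.6641.

d(x, mu) = √(2.7692) ≈ 1.6641


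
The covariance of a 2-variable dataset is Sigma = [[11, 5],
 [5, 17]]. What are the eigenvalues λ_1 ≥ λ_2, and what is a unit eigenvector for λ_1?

Step 1 — characteristic polynomial of 2×2 Sigma:
  det(Sigma - λI) = λ² - trace · λ + det = 0.
  trace = 11 + 17 = 28, det = 11·17 - (5)² = 162.
Step 2 — discriminant:
  Δ = trace² - 4·det = 784 - 648 = 136.
Step 3 — eigenvalues:
  λ = (trace ± √Δ)/2 = (28 ± 11.6619)/2,
  λ_1 = 19.831,  λ_2 = 8.169.

Step 4 — unit eigenvector for λ_1: solve (Sigma - λ_1 I)v = 0. First row:
  (11 - 19.831)·v_x + (5)·v_y = 0, i.e. (-8.831)·v_x + (5)·v_y = 0,
  so v ∝ (b, λ_1 - a) = (5, 8.831) = u.
  ||u|| = √((5)² + (8.831)²) = √(102.9857) ≈ 10.1482,
  v_1 = u/||u|| ≈ (0.4927, 0.8702) (||v_1|| = 1).

λ_1 = 19.831,  λ_2 = 8.169;  v_1 ≈ (0.4927, 0.8702)


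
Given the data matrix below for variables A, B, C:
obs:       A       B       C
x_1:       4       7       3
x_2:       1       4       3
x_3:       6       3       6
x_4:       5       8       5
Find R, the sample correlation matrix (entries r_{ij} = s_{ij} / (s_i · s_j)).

Step 1 — column means:
  mean(A) = (4 + 1 + 6 + 5) / 4 = 16/4 = 4
  mean(B) = (7 + 4 + 3 + 8) / 4 = 22/4 = 5.5
  mean(C) = (3 + 3 + 6 + 5) / 4 = 17/4 = 4.25

Step 2 — sample variances and covariances s[i,j] = (1/(n-1)) · Σ_k (x_{k,i} - mean_i) · (x_{k,j} - mean_j), with n-1 = 3:
  s[A,A] = ((0)·(0) + (-3)·(-3) + (2)·(2) + (1)·(1)) / 3 = 14/3 = 4.6667
  s[A,B] = ((0)·(1.5) + (-3)·(-1.5) + (2)·(-2.5) + (1)·(2.5)) / 3 = 2/3 = 0.6667
  s[A,C] = ((0)·(-1.25) + (-3)·(-1.25) + (2)·(1.75) + (1)·(0.75)) / 3 = 8/3 = 2.6667
  s[B,B] = ((1.5)·(1.5) + (-1.5)·(-1.5) + (-2.5)·(-2.5) + (2.5)·(2.5)) / 3 = 17/3 = 5.6667
  s[B,C] = ((1.5)·(-1.25) + (-1.5)·(-1.25) + (-2.5)·(1.75) + (2.5)·(0.75)) / 3 = -2.5/3 = -0.8333
  s[C,C] = ((-1.25)·(-1.25) + (-1.25)·(-1.25) + (1.75)·(1.75) + (0.75)·(0.75)) / 3 = 6.75/3 = 2.25
  Sample standard deviations s_i = √(s[i,i]):
  s(A) = √(4.6667) = 2.1602
  s(B) = √(5.6667) = 2.3805
  s(C) = √(2.25) = 1.5

Step 3 — r_{ij} = s_{ij} / (s_i · s_j):
  r[A,A] = 1 (diagonal).
  r[A,B] = 0.6667 / (2.1602 · 2.3805) = 0.6667 / 5.1424 = 0.1296
  r[A,C] = 2.6667 / (2.1602 · 1.5) = 2.6667 / 3.2404 = 0.823
  r[B,B] = 1 (diagonal).
  r[B,C] = -0.8333 / (2.3805 · 1.5) = -0.8333 / 3.5707 = -0.2334
  r[C,C] = 1 (diagonal).

R is symmetric with unit diagonal. Assembling:

R = [[1, 0.1296, 0.823],
 [0.1296, 1, -0.2334],
 [0.823, -0.2334, 1]]


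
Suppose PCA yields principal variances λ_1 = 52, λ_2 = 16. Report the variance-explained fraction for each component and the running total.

Step 1 — total variance = trace(Sigma) = Σ λ_i = 52 + 16 = 68.

Step 2 — fraction explained by component i = λ_i / Σ λ:
  PC1: 52/68 = 0.7647
  PC2: 16/68 = 0.2353

Step 3 — cumulative fraction after k components = (λ_1 + ... + λ_k) / Σ λ:
  k = 1: 52/68 = 0.7647
  k = 2: (52 + 16)/68 = 68/68 = 1

Summary (fraction, with percent):

explained: PC1 0.7647 (76.47%), PC2 0.2353 (23.53%);  cumulative: 0.7647, 1


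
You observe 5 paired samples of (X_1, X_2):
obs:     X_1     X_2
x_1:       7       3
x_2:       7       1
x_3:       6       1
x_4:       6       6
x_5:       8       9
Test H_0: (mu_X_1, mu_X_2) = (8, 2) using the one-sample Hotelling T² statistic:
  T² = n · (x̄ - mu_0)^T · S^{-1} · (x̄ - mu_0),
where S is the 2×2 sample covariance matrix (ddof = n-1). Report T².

Step 1 — sample mean vector:
  mean(X_1) = (7 + 7 + 6 + 6 + 8) / 5 = 34/5 = 6.8
  mean(X_2) = (3 + 1 + 1 + 6 + 9) / 5 = 20/5 = 4
  x̄ = (6.8, 4),  deviation x̄ - mu_0 = (6.8, 4) - (8, 2) = (-1.2, 2).

Step 2 — sample covariance matrix, S[i,j] = (1/(n-1)) · Σ_k (x_{k,i} - mean_i) · (x_{k,j} - mean_j), divisor n-1 = 4:
  S[X_1,X_1] = ((0.2)·(0.2) + (0.2)·(0.2) + (-0.8)·(-0.8) + (-0.8)·(-0.8) + (1.2)·(1.2)) / 4 = 2.8/4 = 0.7
  S[X_1,X_2] = ((0.2)·(-1) + (0.2)·(-3) + (-0.8)·(-3) + (-0.8)·(2) + (1.2)·(5)) / 4 = 6/4 = 1.5
  S[X_2,X_2] = ((-1)·(-1) + (-3)·(-3) + (-3)·(-3) + (2)·(2) + (5)·(5)) / 4 = 48/4 = 12
  S = [[0.7, 1.5],
 [1.5, 12]].

Step 3 — invert S. det(S) = 0.7·12 - (1.5)² = 6.15.
  S^{-1} = (1/det) · [[d, -b], [-b, a]] = [[1.9512, -0.2439],
 [-0.2439, 0.1138]].

Step 4 — quadratic form (x̄ - mu_0)^T · S^{-1} · (x̄ - mu_0):
  S^{-1} · (x̄ - mu_0) = (-2.8293, 0.5203),
  (x̄ - mu_0)^T · [...] = (-1.2)·(-2.8293) + (2)·(0.5203) = 4.4358.

Step 5 — scale by n: T² = 5 · 4.4358 = 22.1789.

T² ≈ 22.1789


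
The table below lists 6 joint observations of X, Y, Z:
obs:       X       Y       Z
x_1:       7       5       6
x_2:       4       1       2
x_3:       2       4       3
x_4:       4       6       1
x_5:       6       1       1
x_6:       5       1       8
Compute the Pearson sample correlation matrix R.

Step 1 — column means:
  mean(X) = (7 + 4 + 2 + 4 + 6 + 5) / 6 = 28/6 = 4.6667
  mean(Y) = (5 + 1 + 4 + 6 + 1 + 1) / 6 = 18/6 = 3
  mean(Z) = (6 + 2 + 3 + 1 + 1 + 8) / 6 = 21/6 = 3.5

Step 2 — sample variances and covariances s[i,j] = (1/(n-1)) · Σ_k (x_{k,i} - mean_i) · (x_{k,j} - mean_j), with n-1 = 5:
  s[X,X] = ((2.3333)·(2.3333) + (-0.6667)·(-0.6667) + (-2.6667)·(-2.6667) + (-0.6667)·(-0.6667) + (1.3333)·(1.3333) + (0.3333)·(0.3333)) / 5 = 15.3333/5 = 3.0667
  s[X,Y] = ((2.3333)·(2) + (-0.6667)·(-2) + (-2.6667)·(1) + (-0.6667)·(3) + (1.3333)·(-2) + (0.3333)·(-2)) / 5 = -2/5 = -0.4
  s[X,Z] = ((2.3333)·(2.5) + (-0.6667)·(-1.5) + (-2.6667)·(-0.5) + (-0.6667)·(-2.5) + (1.3333)·(-2.5) + (0.3333)·(4.5)) / 5 = 8/5 = 1.6
  s[Y,Y] = ((2)·(2) + (-2)·(-2) + (1)·(1) + (3)·(3) + (-2)·(-2) + (-2)·(-2)) / 5 = 26/5 = 5.2
  s[Y,Z] = ((2)·(2.5) + (-2)·(-1.5) + (1)·(-0.5) + (3)·(-2.5) + (-2)·(-2.5) + (-2)·(4.5)) / 5 = -4/5 = -0.8
  s[Z,Z] = ((2.5)·(2.5) + (-1.5)·(-1.5) + (-0.5)·(-0.5) + (-2.5)·(-2.5) + (-2.5)·(-2.5) + (4.5)·(4.5)) / 5 = 41.5/5 = 8.3
  Sample standard deviations s_i = √(s[i,i]):
  s(X) = √(3.0667) = 1.7512
  s(Y) = √(5.2) = 2.2804
  s(Z) = √(8.3) = 2.881

Step 3 — r_{ij} = s_{ij} / (s_i · s_j):
  r[X,X] = 1 (diagonal).
  r[X,Y] = -0.4 / (1.7512 · 2.2804) = -0.4 / 3.9933 = -0.1002
  r[X,Z] = 1.6 / (1.7512 · 2.881) = 1.6 / 5.0451 = 0.3171
  r[Y,Y] = 1 (diagonal).
  r[Y,Z] = -0.8 / (2.2804 · 2.881) = -0.8 / 6.5696 = -0.1218
  r[Z,Z] = 1 (diagonal).

R is symmetric with unit diagonal. Assembling:

R = [[1, -0.1002, 0.3171],
 [-0.1002, 1, -0.1218],
 [0.3171, -0.1218, 1]]


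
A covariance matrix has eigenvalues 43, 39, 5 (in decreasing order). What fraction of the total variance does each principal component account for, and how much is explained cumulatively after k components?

Step 1 — total variance = trace(Sigma) = Σ λ_i = 43 + 39 + 5 = 87.

Step 2 — fraction explained by component i = λ_i / Σ λ:
  PC1: 43/87 = 0.4943
  PC2: 39/87 = 0.4483
  PC3: 5/87 = 0.0575

Step 3 — cumulative fraction after k components = (λ_1 + ... + λ_k) / Σ λ:
  k = 1: 43/87 = 0.4943
  k = 2: (43 + 39)/87 = 82/87 = 0.9425
  k = 3: (43 + 39 + 5)/87 = 87/87 = 1

Summary (fraction, with percent):

explained: PC1 0.4943 (49.43%), PC2 0.4483 (44.83%), PC3 0.0575 (5.75%);  cumulative: 0.4943, 0.9425, 1


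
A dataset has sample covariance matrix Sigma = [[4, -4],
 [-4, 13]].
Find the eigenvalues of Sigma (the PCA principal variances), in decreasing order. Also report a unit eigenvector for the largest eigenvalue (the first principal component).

Step 1 — characteristic polynomial of 2×2 Sigma:
  det(Sigma - λI) = λ² - trace · λ + det = 0.
  trace = 4 + 13 = 17, det = 4·13 - (-4)² = 36.
Step 2 — discriminant:
  Δ = trace² - 4·det = 289 - 144 = 145.
Step 3 — eigenvalues:
  λ = (trace ± √Δ)/2 = (17 ± 12.0416)/2,
  λ_1 = 14.5208,  λ_2 = 2.4792.

Step 4 — unit eigenvector for λ_1: solve (Sigma - λ_1 I)v = 0. First row:
  (4 - 14.5208)·v_x + (-4)·v_y = 0, i.e. (-10.5208)·v_x + (-4)·v_y = 0,
  so v ∝ (b, λ_1 - a) = (-4, 10.5208); multiply by -1 so the first entry is positive: u = (4, -10.5208).
  ||u|| = √((4)² + (-10.5208)²) = √(126.6872) ≈ 11.2555,
  v_1 = u/||u|| ≈ (0.3554, -0.9347) (||v_1|| = 1).

λ_1 = 14.5208,  λ_2 = 2.4792;  v_1 ≈ (0.3554, -0.9347)


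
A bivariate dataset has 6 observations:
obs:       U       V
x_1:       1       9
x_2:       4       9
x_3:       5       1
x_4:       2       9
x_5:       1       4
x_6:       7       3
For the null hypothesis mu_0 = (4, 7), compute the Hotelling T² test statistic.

Step 1 — sample mean vector:
  mean(U) = (1 + 4 + 5 + 2 + 1 + 7) / 6 = 20/6 = 3.3333
  mean(V) = (9 + 9 + 1 + 9 + 4 + 3) / 6 = 35/6 = 5.8333
  x̄ = (3.3333, 5.8333),  deviation x̄ - mu_0 = (3.3333, 5.8333) - (4, 7) = (-0.6667, -1.1667).

Step 2 — sample covariance matrix, S[i,j] = (1/(n-1)) · Σ_k (x_{k,i} - mean_i) · (x_{k,j} - mean_j), divisor n-1 = 5:
  S[U,U] = ((-2.3333)·(-2.3333) + (0.6667)·(0.6667) + (1.6667)·(1.6667) + (-1.3333)·(-1.3333) + (-2.3333)·(-2.3333) + (3.6667)·(3.6667)) / 5 = 29.3333/5 = 5.8667
  S[U,V] = ((-2.3333)·(3.1667) + (0.6667)·(3.1667) + (1.6667)·(-4.8333) + (-1.3333)·(3.1667) + (-2.3333)·(-1.8333) + (3.6667)·(-2.8333)) / 5 = -23.6667/5 = -4.7333
  S[V,V] = ((3.1667)·(3.1667) + (3.1667)·(3.1667) + (-4.8333)·(-4.8333) + (3.1667)·(3.1667) + (-1.8333)·(-1.8333) + (-2.8333)·(-2.8333)) / 5 = 64.8333/5 = 12.9667
  S = [[5.8667, -4.7333],
 [-4.7333, 12.9667]].

Step 3 — invert S. det(S) = 5.8667·12.9667 - (-4.7333)² = 53.6667.
  S^{-1} = (1/det) · [[d, -b], [-b, a]] = [[0.2416, 0.0882],
 [0.0882, 0.1093]].

Step 4 — quadratic form (x̄ - mu_0)^T · S^{-1} · (x̄ - mu_0):
  S^{-1} · (x̄ - mu_0) = (-0.264, -0.1863),
  (x̄ - mu_0)^T · [...] = (-0.6667)·(-0.264) + (-1.1667)·(-0.1863) = 0.3934.

Step 5 — scale by n: T² = 6 · 0.3934 = 2.3602.

T² ≈ 2.3602


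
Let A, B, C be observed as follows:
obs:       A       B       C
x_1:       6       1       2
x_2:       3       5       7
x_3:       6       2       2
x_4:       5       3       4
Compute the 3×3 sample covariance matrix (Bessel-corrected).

Step 1 — column means:
  mean(A) = (6 + 3 + 6 + 5) / 4 = 20/4 = 5
  mean(B) = (1 + 5 + 2 + 3) / 4 = 11/4 = 2.75
  mean(C) = (2 + 7 + 2 + 4) / 4 = 15/4 = 3.75

Step 2 — sample covariance S[i,j] = (1/(n-1)) · Σ_k (x_{k,i} - mean_i) · (x_{k,j} - mean_j), with n-1 = 3.
  S[A,A] = ((1)·(1) + (-2)·(-2) + (1)·(1) + (0)·(0)) / 3 = 6/3 = 2
  S[A,B] = ((1)·(-1.75) + (-2)·(2.25) + (1)·(-0.75) + (0)·(0.25)) / 3 = -7/3 = -2.3333
  S[A,C] = ((1)·(-1.75) + (-2)·(3.25) + (1)·(-1.75) + (0)·(0.25)) / 3 = -10/3 = -3.3333
  S[B,B] = ((-1.75)·(-1.75) + (2.25)·(2.25) + (-0.75)·(-0.75) + (0.25)·(0.25)) / 3 = 8.75/3 = 2.9167
  S[B,C] = ((-1.75)·(-1.75) + (2.25)·(3.25) + (-0.75)·(-1.75) + (0.25)·(0.25)) / 3 = 11.75/3 = 3.9167
  S[C,C] = ((-1.75)·(-1.75) + (3.25)·(3.25) + (-1.75)·(-1.75) + (0.25)·(0.25)) / 3 = 16.75/3 = 5.5833

S is symmetric (S[j,i] = S[i,j]). Assembling:

S = [[2, -2.3333, -3.3333],
 [-2.3333, 2.9167, 3.9167],
 [-3.3333, 3.9167, 5.5833]]


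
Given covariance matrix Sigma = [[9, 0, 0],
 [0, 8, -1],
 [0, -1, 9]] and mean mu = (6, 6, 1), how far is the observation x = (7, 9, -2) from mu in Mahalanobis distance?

Step 1 — centre the observation: (x - mu) = (1, 3, -3).

Step 2 — invert Sigma (cofactor / det for 3×3, or solve directly):
  Sigma^{-1} = [[0.1111, 0, 0],
 [0, 0.1268, 0.0141],
 [0, 0.0141, 0.1127]].

Step 3 — form the quadratic (x - mu)^T · Sigma^{-1} · (x - mu):
  Sigma^{-1} · (x - mu) = (0.1111, 0.338, -0.2958).
  (x - mu)^T · [Sigma^{-1} · (x - mu)] = (1)·(0.1111) + (3)·(0.338) + (-3)·(-0.2958) = 2.0125.

Step 4 — take square root: d = √(2.0125) ≈ 1.4186.

d(x, mu) = √(2.0125) ≈ 1.4186


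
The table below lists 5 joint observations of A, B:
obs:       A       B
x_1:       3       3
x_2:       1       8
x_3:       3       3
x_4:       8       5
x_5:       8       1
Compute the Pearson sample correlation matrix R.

Step 1 — column means:
  mean(A) = (3 + 1 + 3 + 8 + 8) / 5 = 23/5 = 4.6
  mean(B) = (3 + 8 + 3 + 5 + 1) / 5 = 20/5 = 4

Step 2 — sample variances and covariances s[i,j] = (1/(n-1)) · Σ_k (x_{k,i} - mean_i) · (x_{k,j} - mean_j), with n-1 = 4:
  s[A,A] = ((-1.6)·(-1.6) + (-3.6)·(-3.6) + (-1.6)·(-1.6) + (3.4)·(3.4) + (3.4)·(3.4)) / 4 = 41.2/4 = 10.3
  s[A,B] = ((-1.6)·(-1) + (-3.6)·(4) + (-1.6)·(-1) + (3.4)·(1) + (3.4)·(-3)) / 4 = -18/4 = -4.5
  s[B,B] = ((-1)·(-1) + (4)·(4) + (-1)·(-1) + (1)·(1) + (-3)·(-3)) / 4 = 28/4 = 7
  Sample standard deviations s_i = √(s[i,i]):
  s(A) = √(10.3) = 3.2094
  s(B) = √(7) = 2.6458

Step 3 — r_{ij} = s_{ij} / (s_i · s_j):
  r[A,A] = 1 (diagonal).
  r[A,B] = -4.5 / (3.2094 · 2.6458) = -4.5 / 8.4912 = -0.53
  r[B,B] = 1 (diagonal).

R is symmetric with unit diagonal. Assembling:

R = [[1, -0.53],
 [-0.53, 1]]


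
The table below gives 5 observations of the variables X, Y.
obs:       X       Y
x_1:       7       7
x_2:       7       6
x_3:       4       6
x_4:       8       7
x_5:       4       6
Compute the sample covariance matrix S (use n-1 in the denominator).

Step 1 — column means:
  mean(X) = (7 + 7 + 4 + 8 + 4) / 5 = 30/5 = 6
  mean(Y) = (7 + 6 + 6 + 7 + 6) / 5 = 32/5 = 6.4

Step 2 — sample covariance S[i,j] = (1/(n-1)) · Σ_k (x_{k,i} - mean_i) · (x_{k,j} - mean_j), with n-1 = 4.
  S[X,X] = ((1)·(1) + (1)·(1) + (-2)·(-2) + (2)·(2) + (-2)·(-2)) / 4 = 14/4 = 3.5
  S[X,Y] = ((1)·(0.6) + (1)·(-0.4) + (-2)·(-0.4) + (2)·(0.6) + (-2)·(-0.4)) / 4 = 3/4 = 0.75
  S[Y,Y] = ((0.6)·(0.6) + (-0.4)·(-0.4) + (-0.4)·(-0.4) + (0.6)·(0.6) + (-0.4)·(-0.4)) / 4 = 1.2/4 = 0.3

S is symmetric (S[j,i] = S[i,j]). Assembling:

S = [[3.5, 0.75],
 [0.75, 0.3]]


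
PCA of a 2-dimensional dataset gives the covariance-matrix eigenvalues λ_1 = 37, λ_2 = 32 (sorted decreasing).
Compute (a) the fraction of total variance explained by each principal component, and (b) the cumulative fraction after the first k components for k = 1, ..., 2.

Step 1 — total variance = trace(Sigma) = Σ λ_i = 37 + 32 = 69.

Step 2 — fraction explained by component i = λ_i / Σ λ:
  PC1: 37/69 = 0.5362
  PC2: 32/69 = 0.4638

Step 3 — cumulative fraction after k components = (λ_1 + ... + λ_k) / Σ λ:
  k = 1: 37/69 = 0.5362
  k = 2: (37 + 32)/69 = 69/69 = 1

Summary (fraction, with percent):

explained: PC1 0.5362 (53.62%), PC2 0.4638 (46.38%);  cumulative: 0.5362, 1


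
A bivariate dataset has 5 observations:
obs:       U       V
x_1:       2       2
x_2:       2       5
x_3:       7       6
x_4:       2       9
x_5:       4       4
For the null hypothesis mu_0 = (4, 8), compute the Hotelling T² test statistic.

Step 1 — sample mean vector:
  mean(U) = (2 + 2 + 7 + 2 + 4) / 5 = 17/5 = 3.4
  mean(V) = (2 + 5 + 6 + 9 + 4) / 5 = 26/5 = 5.2
  x̄ = (3.4, 5.2),  deviation x̄ - mu_0 = (3.4, 5.2) - (4, 8) = (-0.6, -2.8).

Step 2 — sample covariance matrix, S[i,j] = (1/(n-1)) · Σ_k (x_{k,i} - mean_i) · (x_{k,j} - mean_j), divisor n-1 = 4:
  S[U,U] = ((-1.4)·(-1.4) + (-1.4)·(-1.4) + (3.6)·(3.6) + (-1.4)·(-1.4) + (0.6)·(0.6)) / 4 = 19.2/4 = 4.8
  S[U,V] = ((-1.4)·(-3.2) + (-1.4)·(-0.2) + (3.6)·(0.8) + (-1.4)·(3.8) + (0.6)·(-1.2)) / 4 = 1.6/4 = 0.4
  S[V,V] = ((-3.2)·(-3.2) + (-0.2)·(-0.2) + (0.8)·(0.8) + (3.8)·(3.8) + (-1.2)·(-1.2)) / 4 = 26.8/4 = 6.7
  S = [[4.8, 0.4],
 [0.4, 6.7]].

Step 3 — invert S. det(S) = 4.8·6.7 - (0.4)² = 32.
  S^{-1} = (1/det) · [[d, -b], [-b, a]] = [[0.2094, -0.0125],
 [-0.0125, 0.15]].

Step 4 — quadratic form (x̄ - mu_0)^T · S^{-1} · (x̄ - mu_0):
  S^{-1} · (x̄ - mu_0) = (-0.0906, -0.4125),
  (x̄ - mu_0)^T · [...] = (-0.6)·(-0.0906) + (-2.8)·(-0.4125) = 1.2094.

Step 5 — scale by n: T² = 5 · 1.2094 = 6.0469.

T² ≈ 6.0469


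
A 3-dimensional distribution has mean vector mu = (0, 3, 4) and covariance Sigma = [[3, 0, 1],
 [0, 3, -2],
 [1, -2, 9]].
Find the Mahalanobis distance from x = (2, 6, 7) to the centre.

Step 1 — centre the observation: (x - mu) = (2, 3, 3).

Step 2 — invert Sigma (cofactor / det for 3×3, or solve directly):
  Sigma^{-1} = [[0.3485, -0.0303, -0.0455],
 [-0.0303, 0.3939, 0.0909],
 [-0.0455, 0.0909, 0.1364]].

Step 3 — form the quadratic (x - mu)^T · Sigma^{-1} · (x - mu):
  Sigma^{-1} · (x - mu) = (0.4697, 1.3939, 0.5909).
  (x - mu)^T · [Sigma^{-1} · (x - mu)] = (2)·(0.4697) + (3)·(1.3939) + (3)·(0.5909) = 6.8939.

Step 4 — take square root: d = √(6.8939) ≈ 2.6256.

d(x, mu) = √(6.8939) ≈ 2.6256


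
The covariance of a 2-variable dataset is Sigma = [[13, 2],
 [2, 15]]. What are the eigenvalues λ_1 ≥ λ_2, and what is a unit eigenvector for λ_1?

Step 1 — characteristic polynomial of 2×2 Sigma:
  det(Sigma - λI) = λ² - trace · λ + det = 0.
  trace = 13 + 15 = 28, det = 13·15 - (2)² = 191.
Step 2 — discriminant:
  Δ = trace² - 4·det = 784 - 764 = 20.
Step 3 — eigenvalues:
  λ = (trace ± √Δ)/2 = (28 ± 4.4721)/2,
  λ_1 = 16.2361,  λ_2 = 11.7639.

Step 4 — unit eigenvector for λ_1: solve (Sigma - λ_1 I)v = 0. First row:
  (13 - 16.2361)·v_x + (2)·v_y = 0, i.e. (-3.2361)·v_x + (2)·v_y = 0,
  so v ∝ (b, λ_1 - a) = (2, 3.2361) = u.
  ||u|| = √((2)² + (3.2361)²) = √(14.4721) ≈ 3.8042,
  v_1 = u/||u|| ≈ (0.5257, 0.8507) (||v_1|| = 1).

λ_1 = 16.2361,  λ_2 = 11.7639;  v_1 ≈ (0.5257, 0.8507)


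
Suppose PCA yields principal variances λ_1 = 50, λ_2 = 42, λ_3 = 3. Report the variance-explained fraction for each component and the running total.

Step 1 — total variance = trace(Sigma) = Σ λ_i = 50 + 42 + 3 = 95.

Step 2 — fraction explained by component i = λ_i / Σ λ:
  PC1: 50/95 = 0.5263
  PC2: 42/95 = 0.4421
  PC3: 3/95 = 0.0316

Step 3 — cumulative fraction after k components = (λ_1 + ... + λ_k) / Σ λ:
  k = 1: 50/95 = 0.5263
  k = 2: (50 + 42)/95 = 92/95 = 0.9684
  k = 3: (50 + 42 + 3)/95 = 95/95 = 1

Summary (fraction, with percent):

explained: PC1 0.5263 (52.63%), PC2 0.4421 (44.21%), PC3 0.0316 (3.16%);  cumulative: 0.5263, 0.9684, 1


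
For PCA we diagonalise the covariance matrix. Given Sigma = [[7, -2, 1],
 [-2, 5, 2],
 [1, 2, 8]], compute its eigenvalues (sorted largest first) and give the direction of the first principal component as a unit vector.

Step 1 — characteristic polynomial p(λ) = det(λI - Sigma) = λ³ - tr·λ² + c_1·λ - det, where tr = trace, c_1 = sum of the principal 2×2 minors, det = det(Sigma):
  tr = 7 + 5 + 8 = 20,
  c_1 = (7·5 - (-2)²) + (7·8 - (1)²) + (5·8 - (2)²) = 31 + 55 + 36 = 122,
  det = 7·(5·8 - (2)²) - (-2)·((-2)·8 - (2)·(1)) + (1)·((-2)·(2) - 5·(1)) = 7·(36) - (-2)·(-18) + (1)·(-9) = 207.
  So p(λ) = λ³ - 20λ² + 122λ - 207.
Step 2 — look for an integer root (rational root theorem: any rational root is an integer divisor of 207). Testing λ = 9:
  p(9) = 729 - 1620 + 1098 - 207 = 0  ✓
  Dividing out (λ - 9): p(λ) = (λ - 9)(λ² - 11λ + 23).
Step 3 — remaining eigenvalues from the quadratic λ² - 11λ + 23 = 0:
  Δ = 11² - 4·23 = 121 - 92 = 29,  λ = (11 ± √29)/2 = (11 ± 5.3852)/2 ≈ 8.1926 or 2.8074.
  Sorted: λ_1 = 9,  λ_2 = 8.1926,  λ_3 = 2.8074  (check: sum = 20 = tr ✓).

Step 4 — unit eigenvector for λ_1 = 9: v spans the null space of (Sigma - λ_1 I), whose rows are
  r_1 = (-2, -2, 1),  r_2 = (-2, -4, 2),  r_3 = (1, 2, -1).
  v is orthogonal to every row, so take v ∝ r_1 × r_2 = ((-2)·(2) - (1)·(-4), (1)·(-2) - (-2)·(2), (-2)·(-4) - (-2)·(-2)) = (0, 2, 4).
  Rescale (divide by 2): u = (0, 1, 2).
  ||u|| = √((0)² + (1)² + (2)²) = √(5) ≈ 2.2361,  v_1 = u/||u|| ≈ (0, 0.4472, 0.8944) (||v_1|| = 1).

λ_1 = 9,  λ_2 = 8.1926,  λ_3 = 2.8074;  v_1 ≈ (0, 0.4472, 0.8944)


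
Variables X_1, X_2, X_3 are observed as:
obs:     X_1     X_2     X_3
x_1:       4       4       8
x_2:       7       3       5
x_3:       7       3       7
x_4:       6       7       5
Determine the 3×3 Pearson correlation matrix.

Step 1 — column means:
  mean(X_1) = (4 + 7 + 7 + 6) / 4 = 24/4 = 6
  mean(X_2) = (4 + 3 + 3 + 7) / 4 = 17/4 = 4.25
  mean(X_3) = (8 + 5 + 7 + 5) / 4 = 25/4 = 6.25

Step 2 — sample variances and covariances s[i,j] = (1/(n-1)) · Σ_k (x_{k,i} - mean_i) · (x_{k,j} - mean_j), with n-1 = 3:
  s[X_1,X_1] = ((-2)·(-2) + (1)·(1) + (1)·(1) + (0)·(0)) / 3 = 6/3 = 2
  s[X_1,X_2] = ((-2)·(-0.25) + (1)·(-1.25) + (1)·(-1.25) + (0)·(2.75)) / 3 = -2/3 = -0.6667
  s[X_1,X_3] = ((-2)·(1.75) + (1)·(-1.25) + (1)·(0.75) + (0)·(-1.25)) / 3 = -4/3 = -1.3333
  s[X_2,X_2] = ((-0.25)·(-0.25) + (-1.25)·(-1.25) + (-1.25)·(-1.25) + (2.75)·(2.75)) / 3 = 10.75/3 = 3.5833
  s[X_2,X_3] = ((-0.25)·(1.75) + (-1.25)·(-1.25) + (-1.25)·(0.75) + (2.75)·(-1.25)) / 3 = -3.25/3 = -1.0833
  s[X_3,X_3] = ((1.75)·(1.75) + (-1.25)·(-1.25) + (0.75)·(0.75) + (-1.25)·(-1.25)) / 3 = 6.75/3 = 2.25
  Sample standard deviations s_i = √(s[i,i]):
  s(X_1) = √(2) = 1.4142
  s(X_2) = √(3.5833) = 1.893
  s(X_3) = √(2.25) = 1.5

Step 3 — r_{ij} = s_{ij} / (s_i · s_j):
  r[X_1,X_1] = 1 (diagonal).
  r[X_1,X_2] = -0.6667 / (1.4142 · 1.893) = -0.6667 / 2.6771 = -0.249
  r[X_1,X_3] = -1.3333 / (1.4142 · 1.5) = -1.3333 / 2.1213 = -0.6285
  r[X_2,X_2] = 1 (diagonal).
  r[X_2,X_3] = -1.0833 / (1.893 · 1.5) = -1.0833 / 2.8395 = -0.3815
  r[X_3,X_3] = 1 (diagonal).

R is symmetric with unit diagonal. Assembling:

R = [[1, -0.249, -0.6285],
 [-0.249, 1, -0.3815],
 [-0.6285, -0.3815, 1]]


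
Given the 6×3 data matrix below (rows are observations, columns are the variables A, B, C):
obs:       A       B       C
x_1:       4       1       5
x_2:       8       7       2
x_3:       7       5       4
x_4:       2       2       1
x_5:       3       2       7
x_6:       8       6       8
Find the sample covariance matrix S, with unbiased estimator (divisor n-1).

Step 1 — column means:
  mean(A) = (4 + 8 + 7 + 2 + 3 + 8) / 6 = 32/6 = 5.3333
  mean(B) = (1 + 7 + 5 + 2 + 2 + 6) / 6 = 23/6 = 3.8333
  mean(C) = (5 + 2 + 4 + 1 + 7 + 8) / 6 = 27/6 = 4.5

Step 2 — sample covariance S[i,j] = (1/(n-1)) · Σ_k (x_{k,i} - mean_i) · (x_{k,j} - mean_j), with n-1 = 5.
  S[A,A] = ((-1.3333)·(-1.3333) + (2.6667)·(2.6667) + (1.6667)·(1.6667) + (-3.3333)·(-3.3333) + (-2.3333)·(-2.3333) + (2.6667)·(2.6667)) / 5 = 35.3333/5 = 7.0667
  S[A,B] = ((-1.3333)·(-2.8333) + (2.6667)·(3.1667) + (1.6667)·(1.1667) + (-3.3333)·(-1.8333) + (-2.3333)·(-1.8333) + (2.6667)·(2.1667)) / 5 = 30.3333/5 = 6.0667
  S[A,C] = ((-1.3333)·(0.5) + (2.6667)·(-2.5) + (1.6667)·(-0.5) + (-3.3333)·(-3.5) + (-2.3333)·(2.5) + (2.6667)·(3.5)) / 5 = 7/5 = 1.4
  S[B,B] = ((-2.8333)·(-2.8333) + (3.1667)·(3.1667) + (1.1667)·(1.1667) + (-1.8333)·(-1.8333) + (-1.8333)·(-1.8333) + (2.1667)·(2.1667)) / 5 = 30.8333/5 = 6.1667
  S[B,C] = ((-2.8333)·(0.5) + (3.1667)·(-2.5) + (1.1667)·(-0.5) + (-1.8333)·(-3.5) + (-1.8333)·(2.5) + (2.1667)·(3.5)) / 5 = -0.5/5 = -0.1
  S[C,C] = ((0.5)·(0.5) + (-2.5)·(-2.5) + (-0.5)·(-0.5) + (-3.5)·(-3.5) + (2.5)·(2.5) + (3.5)·(3.5)) / 5 = 37.5/5 = 7.5

S is symmetric (S[j,i] = S[i,j]). Assembling:

S = [[7.0667, 6.0667, 1.4],
 [6.0667, 6.1667, -0.1],
 [1.4, -0.1, 7.5]]


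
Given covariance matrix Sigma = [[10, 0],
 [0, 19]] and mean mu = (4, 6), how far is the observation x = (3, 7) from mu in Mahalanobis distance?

Step 1 — centre the observation: (x - mu) = (-1, 1).

Step 2 — invert Sigma. det(Sigma) = 10·19 - (0)² = 190.
  Sigma^{-1} = (1/det) · [[d, -b], [-b, a]] = [[0.1, 0],
 [0, 0.0526]].

Step 3 — form the quadratic (x - mu)^T · Sigma^{-1} · (x - mu):
  Sigma^{-1} · (x - mu) = (-0.1, 0.0526).
  (x - mu)^T · [Sigma^{-1} · (x - mu)] = (-1)·(-0.1) + (1)·(0.0526) = 0.1526.

Step 4 — take square root: d = √(0.1526) ≈ 0.3907.

d(x, mu) = √(0.1526) ≈ 0.3907


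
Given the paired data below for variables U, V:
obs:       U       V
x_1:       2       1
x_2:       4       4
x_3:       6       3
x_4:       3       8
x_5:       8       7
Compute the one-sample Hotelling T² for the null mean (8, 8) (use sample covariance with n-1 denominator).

Step 1 — sample mean vector:
  mean(U) = (2 + 4 + 6 + 3 + 8) / 5 = 23/5 = 4.6
  mean(V) = (1 + 4 + 3 + 8 + 7) / 5 = 23/5 = 4.6
  x̄ = (4.6, 4.6),  deviation x̄ - mu_0 = (4.6, 4.6) - (8, 8) = (-3.4, -3.4).

Step 2 — sample covariance matrix, S[i,j] = (1/(n-1)) · Σ_k (x_{k,i} - mean_i) · (x_{k,j} - mean_j), divisor n-1 = 4:
  S[U,U] = ((-2.6)·(-2.6) + (-0.6)·(-0.6) + (1.4)·(1.4) + (-1.6)·(-1.6) + (3.4)·(3.4)) / 4 = 23.2/4 = 5.8
  S[U,V] = ((-2.6)·(-3.6) + (-0.6)·(-0.6) + (1.4)·(-1.6) + (-1.6)·(3.4) + (3.4)·(2.4)) / 4 = 10.2/4 = 2.55
  S[V,V] = ((-3.6)·(-3.6) + (-0.6)·(-0.6) + (-1.6)·(-1.6) + (3.4)·(3.4) + (2.4)·(2.4)) / 4 = 33.2/4 = 8.3
  S = [[5.8, 2.55],
 [2.55, 8.3]].

Step 3 — invert S. det(S) = 5.8·8.3 - (2.55)² = 41.6375.
  S^{-1} = (1/det) · [[d, -b], [-b, a]] = [[0.1993, -0.0612],
 [-0.0612, 0.1393]].

Step 4 — quadratic form (x̄ - mu_0)^T · S^{-1} · (x̄ - mu_0):
  S^{-1} · (x̄ - mu_0) = (-0.4695, -0.2654),
  (x̄ - mu_0)^T · [...] = (-3.4)·(-0.4695) + (-3.4)·(-0.2654) = 2.4987.

Step 5 — scale by n: T² = 5 · 2.4987 = 12.4935.

T² ≈ 12.4935


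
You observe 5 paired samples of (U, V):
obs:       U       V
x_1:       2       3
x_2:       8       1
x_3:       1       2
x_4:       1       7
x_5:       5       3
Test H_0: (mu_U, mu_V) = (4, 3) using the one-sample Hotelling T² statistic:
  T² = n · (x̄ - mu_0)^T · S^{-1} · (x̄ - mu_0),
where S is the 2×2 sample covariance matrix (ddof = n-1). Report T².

Step 1 — sample mean vector:
  mean(U) = (2 + 8 + 1 + 1 + 5) / 5 = 17/5 = 3.4
  mean(V) = (3 + 1 + 2 + 7 + 3) / 5 = 16/5 = 3.2
  x̄ = (3.4, 3.2),  deviation x̄ - mu_0 = (3.4, 3.2) - (4, 3) = (-0.6, 0.2).

Step 2 — sample covariance matrix, S[i,j] = (1/(n-1)) · Σ_k (x_{k,i} - mean_i) · (x_{k,j} - mean_j), divisor n-1 = 4:
  S[U,U] = ((-1.4)·(-1.4) + (4.6)·(4.6) + (-2.4)·(-2.4) + (-2.4)·(-2.4) + (1.6)·(1.6)) / 4 = 37.2/4 = 9.3
  S[U,V] = ((-1.4)·(-0.2) + (4.6)·(-2.2) + (-2.4)·(-1.2) + (-2.4)·(3.8) + (1.6)·(-0.2)) / 4 = -16.4/4 = -4.1
  S[V,V] = ((-0.2)·(-0.2) + (-2.2)·(-2.2) + (-1.2)·(-1.2) + (3.8)·(3.8) + (-0.2)·(-0.2)) / 4 = 20.8/4 = 5.2
  S = [[9.3, -4.1],
 [-4.1, 5.2]].

Step 3 — invert S. det(S) = 9.3·5.2 - (-4.1)² = 31.55.
  S^{-1} = (1/det) · [[d, -b], [-b, a]] = [[0.1648, 0.13],
 [0.13, 0.2948]].

Step 4 — quadratic form (x̄ - mu_0)^T · S^{-1} · (x̄ - mu_0):
  S^{-1} · (x̄ - mu_0) = (-0.0729, -0.019),
  (x̄ - mu_0)^T · [...] = (-0.6)·(-0.0729) + (0.2)·(-0.019) = 0.0399.

Step 5 — scale by n: T² = 5 · 0.0399 = 0.1997.

T² ≈ 0.1997
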